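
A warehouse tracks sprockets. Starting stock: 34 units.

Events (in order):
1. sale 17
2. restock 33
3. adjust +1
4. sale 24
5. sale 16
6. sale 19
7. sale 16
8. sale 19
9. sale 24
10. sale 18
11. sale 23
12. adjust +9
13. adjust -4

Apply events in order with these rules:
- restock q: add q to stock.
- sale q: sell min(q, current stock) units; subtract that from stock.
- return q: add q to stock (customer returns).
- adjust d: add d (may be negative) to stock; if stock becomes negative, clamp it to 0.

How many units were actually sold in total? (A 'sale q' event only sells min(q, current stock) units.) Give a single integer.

Answer: 68

Derivation:
Processing events:
Start: stock = 34
  Event 1 (sale 17): sell min(17,34)=17. stock: 34 - 17 = 17. total_sold = 17
  Event 2 (restock 33): 17 + 33 = 50
  Event 3 (adjust +1): 50 + 1 = 51
  Event 4 (sale 24): sell min(24,51)=24. stock: 51 - 24 = 27. total_sold = 41
  Event 5 (sale 16): sell min(16,27)=16. stock: 27 - 16 = 11. total_sold = 57
  Event 6 (sale 19): sell min(19,11)=11. stock: 11 - 11 = 0. total_sold = 68
  Event 7 (sale 16): sell min(16,0)=0. stock: 0 - 0 = 0. total_sold = 68
  Event 8 (sale 19): sell min(19,0)=0. stock: 0 - 0 = 0. total_sold = 68
  Event 9 (sale 24): sell min(24,0)=0. stock: 0 - 0 = 0. total_sold = 68
  Event 10 (sale 18): sell min(18,0)=0. stock: 0 - 0 = 0. total_sold = 68
  Event 11 (sale 23): sell min(23,0)=0. stock: 0 - 0 = 0. total_sold = 68
  Event 12 (adjust +9): 0 + 9 = 9
  Event 13 (adjust -4): 9 + -4 = 5
Final: stock = 5, total_sold = 68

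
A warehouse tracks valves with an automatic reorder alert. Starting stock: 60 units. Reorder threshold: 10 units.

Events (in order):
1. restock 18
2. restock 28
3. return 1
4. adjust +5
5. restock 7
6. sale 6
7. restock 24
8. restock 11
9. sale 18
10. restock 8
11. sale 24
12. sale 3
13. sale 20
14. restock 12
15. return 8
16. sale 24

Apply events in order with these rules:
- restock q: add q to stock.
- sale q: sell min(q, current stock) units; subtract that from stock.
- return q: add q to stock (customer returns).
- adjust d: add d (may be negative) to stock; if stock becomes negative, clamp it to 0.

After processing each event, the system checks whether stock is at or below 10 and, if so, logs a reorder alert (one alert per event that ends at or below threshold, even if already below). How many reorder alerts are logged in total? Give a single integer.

Processing events:
Start: stock = 60
  Event 1 (restock 18): 60 + 18 = 78
  Event 2 (restock 28): 78 + 28 = 106
  Event 3 (return 1): 106 + 1 = 107
  Event 4 (adjust +5): 107 + 5 = 112
  Event 5 (restock 7): 112 + 7 = 119
  Event 6 (sale 6): sell min(6,119)=6. stock: 119 - 6 = 113. total_sold = 6
  Event 7 (restock 24): 113 + 24 = 137
  Event 8 (restock 11): 137 + 11 = 148
  Event 9 (sale 18): sell min(18,148)=18. stock: 148 - 18 = 130. total_sold = 24
  Event 10 (restock 8): 130 + 8 = 138
  Event 11 (sale 24): sell min(24,138)=24. stock: 138 - 24 = 114. total_sold = 48
  Event 12 (sale 3): sell min(3,114)=3. stock: 114 - 3 = 111. total_sold = 51
  Event 13 (sale 20): sell min(20,111)=20. stock: 111 - 20 = 91. total_sold = 71
  Event 14 (restock 12): 91 + 12 = 103
  Event 15 (return 8): 103 + 8 = 111
  Event 16 (sale 24): sell min(24,111)=24. stock: 111 - 24 = 87. total_sold = 95
Final: stock = 87, total_sold = 95

Checking against threshold 10:
  After event 1: stock=78 > 10
  After event 2: stock=106 > 10
  After event 3: stock=107 > 10
  After event 4: stock=112 > 10
  After event 5: stock=119 > 10
  After event 6: stock=113 > 10
  After event 7: stock=137 > 10
  After event 8: stock=148 > 10
  After event 9: stock=130 > 10
  After event 10: stock=138 > 10
  After event 11: stock=114 > 10
  After event 12: stock=111 > 10
  After event 13: stock=91 > 10
  After event 14: stock=103 > 10
  After event 15: stock=111 > 10
  After event 16: stock=87 > 10
Alert events: []. Count = 0

Answer: 0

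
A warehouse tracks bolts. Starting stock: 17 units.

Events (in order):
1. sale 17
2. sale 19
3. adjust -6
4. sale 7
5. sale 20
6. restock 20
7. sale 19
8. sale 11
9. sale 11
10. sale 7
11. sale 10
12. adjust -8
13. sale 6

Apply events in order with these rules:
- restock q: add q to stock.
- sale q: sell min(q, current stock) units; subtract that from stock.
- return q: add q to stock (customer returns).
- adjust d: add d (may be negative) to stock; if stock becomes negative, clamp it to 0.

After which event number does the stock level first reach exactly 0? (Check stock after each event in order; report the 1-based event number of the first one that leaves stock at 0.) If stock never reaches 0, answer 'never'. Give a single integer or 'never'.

Processing events:
Start: stock = 17
  Event 1 (sale 17): sell min(17,17)=17. stock: 17 - 17 = 0. total_sold = 17
  Event 2 (sale 19): sell min(19,0)=0. stock: 0 - 0 = 0. total_sold = 17
  Event 3 (adjust -6): 0 + -6 = 0 (clamped to 0)
  Event 4 (sale 7): sell min(7,0)=0. stock: 0 - 0 = 0. total_sold = 17
  Event 5 (sale 20): sell min(20,0)=0. stock: 0 - 0 = 0. total_sold = 17
  Event 6 (restock 20): 0 + 20 = 20
  Event 7 (sale 19): sell min(19,20)=19. stock: 20 - 19 = 1. total_sold = 36
  Event 8 (sale 11): sell min(11,1)=1. stock: 1 - 1 = 0. total_sold = 37
  Event 9 (sale 11): sell min(11,0)=0. stock: 0 - 0 = 0. total_sold = 37
  Event 10 (sale 7): sell min(7,0)=0. stock: 0 - 0 = 0. total_sold = 37
  Event 11 (sale 10): sell min(10,0)=0. stock: 0 - 0 = 0. total_sold = 37
  Event 12 (adjust -8): 0 + -8 = 0 (clamped to 0)
  Event 13 (sale 6): sell min(6,0)=0. stock: 0 - 0 = 0. total_sold = 37
Final: stock = 0, total_sold = 37

First zero at event 1.

Answer: 1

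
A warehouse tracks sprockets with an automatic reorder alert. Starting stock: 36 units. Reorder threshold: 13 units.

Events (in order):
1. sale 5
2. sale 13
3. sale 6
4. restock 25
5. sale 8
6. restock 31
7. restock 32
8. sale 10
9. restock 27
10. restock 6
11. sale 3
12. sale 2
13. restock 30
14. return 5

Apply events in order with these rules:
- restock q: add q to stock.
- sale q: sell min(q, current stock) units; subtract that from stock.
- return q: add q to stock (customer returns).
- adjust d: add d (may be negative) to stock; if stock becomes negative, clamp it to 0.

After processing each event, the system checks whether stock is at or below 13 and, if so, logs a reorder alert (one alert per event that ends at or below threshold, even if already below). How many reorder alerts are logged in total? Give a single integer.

Processing events:
Start: stock = 36
  Event 1 (sale 5): sell min(5,36)=5. stock: 36 - 5 = 31. total_sold = 5
  Event 2 (sale 13): sell min(13,31)=13. stock: 31 - 13 = 18. total_sold = 18
  Event 3 (sale 6): sell min(6,18)=6. stock: 18 - 6 = 12. total_sold = 24
  Event 4 (restock 25): 12 + 25 = 37
  Event 5 (sale 8): sell min(8,37)=8. stock: 37 - 8 = 29. total_sold = 32
  Event 6 (restock 31): 29 + 31 = 60
  Event 7 (restock 32): 60 + 32 = 92
  Event 8 (sale 10): sell min(10,92)=10. stock: 92 - 10 = 82. total_sold = 42
  Event 9 (restock 27): 82 + 27 = 109
  Event 10 (restock 6): 109 + 6 = 115
  Event 11 (sale 3): sell min(3,115)=3. stock: 115 - 3 = 112. total_sold = 45
  Event 12 (sale 2): sell min(2,112)=2. stock: 112 - 2 = 110. total_sold = 47
  Event 13 (restock 30): 110 + 30 = 140
  Event 14 (return 5): 140 + 5 = 145
Final: stock = 145, total_sold = 47

Checking against threshold 13:
  After event 1: stock=31 > 13
  After event 2: stock=18 > 13
  After event 3: stock=12 <= 13 -> ALERT
  After event 4: stock=37 > 13
  After event 5: stock=29 > 13
  After event 6: stock=60 > 13
  After event 7: stock=92 > 13
  After event 8: stock=82 > 13
  After event 9: stock=109 > 13
  After event 10: stock=115 > 13
  After event 11: stock=112 > 13
  After event 12: stock=110 > 13
  After event 13: stock=140 > 13
  After event 14: stock=145 > 13
Alert events: [3]. Count = 1

Answer: 1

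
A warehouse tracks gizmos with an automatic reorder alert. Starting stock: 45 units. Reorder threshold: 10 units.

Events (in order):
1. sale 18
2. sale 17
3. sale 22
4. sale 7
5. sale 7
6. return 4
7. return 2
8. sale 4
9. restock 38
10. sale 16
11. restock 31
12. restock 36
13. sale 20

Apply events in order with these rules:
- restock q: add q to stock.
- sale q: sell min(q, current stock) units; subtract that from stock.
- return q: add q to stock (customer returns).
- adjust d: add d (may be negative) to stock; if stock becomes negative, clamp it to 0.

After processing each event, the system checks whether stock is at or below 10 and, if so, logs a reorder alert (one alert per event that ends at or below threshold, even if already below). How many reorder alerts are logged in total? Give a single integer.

Answer: 7

Derivation:
Processing events:
Start: stock = 45
  Event 1 (sale 18): sell min(18,45)=18. stock: 45 - 18 = 27. total_sold = 18
  Event 2 (sale 17): sell min(17,27)=17. stock: 27 - 17 = 10. total_sold = 35
  Event 3 (sale 22): sell min(22,10)=10. stock: 10 - 10 = 0. total_sold = 45
  Event 4 (sale 7): sell min(7,0)=0. stock: 0 - 0 = 0. total_sold = 45
  Event 5 (sale 7): sell min(7,0)=0. stock: 0 - 0 = 0. total_sold = 45
  Event 6 (return 4): 0 + 4 = 4
  Event 7 (return 2): 4 + 2 = 6
  Event 8 (sale 4): sell min(4,6)=4. stock: 6 - 4 = 2. total_sold = 49
  Event 9 (restock 38): 2 + 38 = 40
  Event 10 (sale 16): sell min(16,40)=16. stock: 40 - 16 = 24. total_sold = 65
  Event 11 (restock 31): 24 + 31 = 55
  Event 12 (restock 36): 55 + 36 = 91
  Event 13 (sale 20): sell min(20,91)=20. stock: 91 - 20 = 71. total_sold = 85
Final: stock = 71, total_sold = 85

Checking against threshold 10:
  After event 1: stock=27 > 10
  After event 2: stock=10 <= 10 -> ALERT
  After event 3: stock=0 <= 10 -> ALERT
  After event 4: stock=0 <= 10 -> ALERT
  After event 5: stock=0 <= 10 -> ALERT
  After event 6: stock=4 <= 10 -> ALERT
  After event 7: stock=6 <= 10 -> ALERT
  After event 8: stock=2 <= 10 -> ALERT
  After event 9: stock=40 > 10
  After event 10: stock=24 > 10
  After event 11: stock=55 > 10
  After event 12: stock=91 > 10
  After event 13: stock=71 > 10
Alert events: [2, 3, 4, 5, 6, 7, 8]. Count = 7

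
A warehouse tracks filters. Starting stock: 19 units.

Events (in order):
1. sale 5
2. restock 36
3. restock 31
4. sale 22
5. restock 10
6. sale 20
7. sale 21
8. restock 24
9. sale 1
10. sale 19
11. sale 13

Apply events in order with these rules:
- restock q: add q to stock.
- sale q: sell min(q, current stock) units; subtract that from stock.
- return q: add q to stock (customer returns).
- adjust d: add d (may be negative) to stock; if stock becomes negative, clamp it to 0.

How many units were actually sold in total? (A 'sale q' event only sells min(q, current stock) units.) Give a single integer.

Processing events:
Start: stock = 19
  Event 1 (sale 5): sell min(5,19)=5. stock: 19 - 5 = 14. total_sold = 5
  Event 2 (restock 36): 14 + 36 = 50
  Event 3 (restock 31): 50 + 31 = 81
  Event 4 (sale 22): sell min(22,81)=22. stock: 81 - 22 = 59. total_sold = 27
  Event 5 (restock 10): 59 + 10 = 69
  Event 6 (sale 20): sell min(20,69)=20. stock: 69 - 20 = 49. total_sold = 47
  Event 7 (sale 21): sell min(21,49)=21. stock: 49 - 21 = 28. total_sold = 68
  Event 8 (restock 24): 28 + 24 = 52
  Event 9 (sale 1): sell min(1,52)=1. stock: 52 - 1 = 51. total_sold = 69
  Event 10 (sale 19): sell min(19,51)=19. stock: 51 - 19 = 32. total_sold = 88
  Event 11 (sale 13): sell min(13,32)=13. stock: 32 - 13 = 19. total_sold = 101
Final: stock = 19, total_sold = 101

Answer: 101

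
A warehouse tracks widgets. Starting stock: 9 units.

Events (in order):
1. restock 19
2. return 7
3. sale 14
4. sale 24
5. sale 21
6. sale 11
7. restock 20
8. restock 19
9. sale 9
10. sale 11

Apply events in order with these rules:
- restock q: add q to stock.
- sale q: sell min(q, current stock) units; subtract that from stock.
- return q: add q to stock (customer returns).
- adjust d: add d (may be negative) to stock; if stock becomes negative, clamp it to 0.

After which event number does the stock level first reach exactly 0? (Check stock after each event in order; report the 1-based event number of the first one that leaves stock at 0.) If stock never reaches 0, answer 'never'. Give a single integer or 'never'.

Answer: 4

Derivation:
Processing events:
Start: stock = 9
  Event 1 (restock 19): 9 + 19 = 28
  Event 2 (return 7): 28 + 7 = 35
  Event 3 (sale 14): sell min(14,35)=14. stock: 35 - 14 = 21. total_sold = 14
  Event 4 (sale 24): sell min(24,21)=21. stock: 21 - 21 = 0. total_sold = 35
  Event 5 (sale 21): sell min(21,0)=0. stock: 0 - 0 = 0. total_sold = 35
  Event 6 (sale 11): sell min(11,0)=0. stock: 0 - 0 = 0. total_sold = 35
  Event 7 (restock 20): 0 + 20 = 20
  Event 8 (restock 19): 20 + 19 = 39
  Event 9 (sale 9): sell min(9,39)=9. stock: 39 - 9 = 30. total_sold = 44
  Event 10 (sale 11): sell min(11,30)=11. stock: 30 - 11 = 19. total_sold = 55
Final: stock = 19, total_sold = 55

First zero at event 4.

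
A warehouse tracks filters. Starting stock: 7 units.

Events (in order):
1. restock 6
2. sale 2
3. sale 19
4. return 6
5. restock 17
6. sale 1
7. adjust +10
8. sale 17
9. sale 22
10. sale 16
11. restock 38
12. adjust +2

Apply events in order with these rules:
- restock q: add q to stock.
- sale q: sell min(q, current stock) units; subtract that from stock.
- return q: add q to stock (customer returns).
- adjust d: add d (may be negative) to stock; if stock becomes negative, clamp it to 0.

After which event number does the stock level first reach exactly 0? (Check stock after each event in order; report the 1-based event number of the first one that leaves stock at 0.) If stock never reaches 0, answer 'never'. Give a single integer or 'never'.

Answer: 3

Derivation:
Processing events:
Start: stock = 7
  Event 1 (restock 6): 7 + 6 = 13
  Event 2 (sale 2): sell min(2,13)=2. stock: 13 - 2 = 11. total_sold = 2
  Event 3 (sale 19): sell min(19,11)=11. stock: 11 - 11 = 0. total_sold = 13
  Event 4 (return 6): 0 + 6 = 6
  Event 5 (restock 17): 6 + 17 = 23
  Event 6 (sale 1): sell min(1,23)=1. stock: 23 - 1 = 22. total_sold = 14
  Event 7 (adjust +10): 22 + 10 = 32
  Event 8 (sale 17): sell min(17,32)=17. stock: 32 - 17 = 15. total_sold = 31
  Event 9 (sale 22): sell min(22,15)=15. stock: 15 - 15 = 0. total_sold = 46
  Event 10 (sale 16): sell min(16,0)=0. stock: 0 - 0 = 0. total_sold = 46
  Event 11 (restock 38): 0 + 38 = 38
  Event 12 (adjust +2): 38 + 2 = 40
Final: stock = 40, total_sold = 46

First zero at event 3.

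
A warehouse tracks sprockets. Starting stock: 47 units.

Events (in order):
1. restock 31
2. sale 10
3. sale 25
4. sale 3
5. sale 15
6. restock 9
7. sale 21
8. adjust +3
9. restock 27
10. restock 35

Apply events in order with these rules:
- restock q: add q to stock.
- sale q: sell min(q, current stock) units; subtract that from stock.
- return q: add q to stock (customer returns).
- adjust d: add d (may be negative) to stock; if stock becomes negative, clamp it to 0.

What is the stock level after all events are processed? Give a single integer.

Processing events:
Start: stock = 47
  Event 1 (restock 31): 47 + 31 = 78
  Event 2 (sale 10): sell min(10,78)=10. stock: 78 - 10 = 68. total_sold = 10
  Event 3 (sale 25): sell min(25,68)=25. stock: 68 - 25 = 43. total_sold = 35
  Event 4 (sale 3): sell min(3,43)=3. stock: 43 - 3 = 40. total_sold = 38
  Event 5 (sale 15): sell min(15,40)=15. stock: 40 - 15 = 25. total_sold = 53
  Event 6 (restock 9): 25 + 9 = 34
  Event 7 (sale 21): sell min(21,34)=21. stock: 34 - 21 = 13. total_sold = 74
  Event 8 (adjust +3): 13 + 3 = 16
  Event 9 (restock 27): 16 + 27 = 43
  Event 10 (restock 35): 43 + 35 = 78
Final: stock = 78, total_sold = 74

Answer: 78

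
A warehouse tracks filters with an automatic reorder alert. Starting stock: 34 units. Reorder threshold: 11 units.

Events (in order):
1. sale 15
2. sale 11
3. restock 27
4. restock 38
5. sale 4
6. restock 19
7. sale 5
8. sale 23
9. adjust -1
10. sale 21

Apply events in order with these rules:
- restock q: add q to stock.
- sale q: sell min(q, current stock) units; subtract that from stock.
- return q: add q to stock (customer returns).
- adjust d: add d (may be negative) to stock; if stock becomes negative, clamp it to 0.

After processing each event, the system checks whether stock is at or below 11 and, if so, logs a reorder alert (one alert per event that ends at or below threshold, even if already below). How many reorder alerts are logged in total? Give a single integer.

Processing events:
Start: stock = 34
  Event 1 (sale 15): sell min(15,34)=15. stock: 34 - 15 = 19. total_sold = 15
  Event 2 (sale 11): sell min(11,19)=11. stock: 19 - 11 = 8. total_sold = 26
  Event 3 (restock 27): 8 + 27 = 35
  Event 4 (restock 38): 35 + 38 = 73
  Event 5 (sale 4): sell min(4,73)=4. stock: 73 - 4 = 69. total_sold = 30
  Event 6 (restock 19): 69 + 19 = 88
  Event 7 (sale 5): sell min(5,88)=5. stock: 88 - 5 = 83. total_sold = 35
  Event 8 (sale 23): sell min(23,83)=23. stock: 83 - 23 = 60. total_sold = 58
  Event 9 (adjust -1): 60 + -1 = 59
  Event 10 (sale 21): sell min(21,59)=21. stock: 59 - 21 = 38. total_sold = 79
Final: stock = 38, total_sold = 79

Checking against threshold 11:
  After event 1: stock=19 > 11
  After event 2: stock=8 <= 11 -> ALERT
  After event 3: stock=35 > 11
  After event 4: stock=73 > 11
  After event 5: stock=69 > 11
  After event 6: stock=88 > 11
  After event 7: stock=83 > 11
  After event 8: stock=60 > 11
  After event 9: stock=59 > 11
  After event 10: stock=38 > 11
Alert events: [2]. Count = 1

Answer: 1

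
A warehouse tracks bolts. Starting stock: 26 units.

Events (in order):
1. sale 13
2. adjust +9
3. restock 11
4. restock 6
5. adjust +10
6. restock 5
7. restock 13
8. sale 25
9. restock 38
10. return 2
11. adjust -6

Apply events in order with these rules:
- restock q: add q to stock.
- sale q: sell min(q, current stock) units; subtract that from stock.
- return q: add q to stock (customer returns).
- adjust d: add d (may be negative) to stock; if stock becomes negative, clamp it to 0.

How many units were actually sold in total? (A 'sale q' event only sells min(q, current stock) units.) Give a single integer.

Answer: 38

Derivation:
Processing events:
Start: stock = 26
  Event 1 (sale 13): sell min(13,26)=13. stock: 26 - 13 = 13. total_sold = 13
  Event 2 (adjust +9): 13 + 9 = 22
  Event 3 (restock 11): 22 + 11 = 33
  Event 4 (restock 6): 33 + 6 = 39
  Event 5 (adjust +10): 39 + 10 = 49
  Event 6 (restock 5): 49 + 5 = 54
  Event 7 (restock 13): 54 + 13 = 67
  Event 8 (sale 25): sell min(25,67)=25. stock: 67 - 25 = 42. total_sold = 38
  Event 9 (restock 38): 42 + 38 = 80
  Event 10 (return 2): 80 + 2 = 82
  Event 11 (adjust -6): 82 + -6 = 76
Final: stock = 76, total_sold = 38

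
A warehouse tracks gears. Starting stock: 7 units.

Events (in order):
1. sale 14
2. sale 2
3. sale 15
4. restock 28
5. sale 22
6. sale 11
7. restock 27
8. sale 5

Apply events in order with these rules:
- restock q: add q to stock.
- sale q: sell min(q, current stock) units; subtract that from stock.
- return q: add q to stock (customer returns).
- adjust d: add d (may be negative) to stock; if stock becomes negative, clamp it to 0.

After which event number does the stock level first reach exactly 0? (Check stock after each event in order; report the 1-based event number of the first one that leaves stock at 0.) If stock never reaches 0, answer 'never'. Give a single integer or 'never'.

Answer: 1

Derivation:
Processing events:
Start: stock = 7
  Event 1 (sale 14): sell min(14,7)=7. stock: 7 - 7 = 0. total_sold = 7
  Event 2 (sale 2): sell min(2,0)=0. stock: 0 - 0 = 0. total_sold = 7
  Event 3 (sale 15): sell min(15,0)=0. stock: 0 - 0 = 0. total_sold = 7
  Event 4 (restock 28): 0 + 28 = 28
  Event 5 (sale 22): sell min(22,28)=22. stock: 28 - 22 = 6. total_sold = 29
  Event 6 (sale 11): sell min(11,6)=6. stock: 6 - 6 = 0. total_sold = 35
  Event 7 (restock 27): 0 + 27 = 27
  Event 8 (sale 5): sell min(5,27)=5. stock: 27 - 5 = 22. total_sold = 40
Final: stock = 22, total_sold = 40

First zero at event 1.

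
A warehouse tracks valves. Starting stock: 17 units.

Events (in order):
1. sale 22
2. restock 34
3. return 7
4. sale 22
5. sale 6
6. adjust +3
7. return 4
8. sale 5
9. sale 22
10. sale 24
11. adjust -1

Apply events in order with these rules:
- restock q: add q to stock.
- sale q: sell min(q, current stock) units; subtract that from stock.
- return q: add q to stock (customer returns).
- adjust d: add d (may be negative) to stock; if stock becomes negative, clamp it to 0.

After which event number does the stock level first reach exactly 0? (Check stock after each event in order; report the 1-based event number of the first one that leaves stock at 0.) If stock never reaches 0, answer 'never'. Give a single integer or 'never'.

Answer: 1

Derivation:
Processing events:
Start: stock = 17
  Event 1 (sale 22): sell min(22,17)=17. stock: 17 - 17 = 0. total_sold = 17
  Event 2 (restock 34): 0 + 34 = 34
  Event 3 (return 7): 34 + 7 = 41
  Event 4 (sale 22): sell min(22,41)=22. stock: 41 - 22 = 19. total_sold = 39
  Event 5 (sale 6): sell min(6,19)=6. stock: 19 - 6 = 13. total_sold = 45
  Event 6 (adjust +3): 13 + 3 = 16
  Event 7 (return 4): 16 + 4 = 20
  Event 8 (sale 5): sell min(5,20)=5. stock: 20 - 5 = 15. total_sold = 50
  Event 9 (sale 22): sell min(22,15)=15. stock: 15 - 15 = 0. total_sold = 65
  Event 10 (sale 24): sell min(24,0)=0. stock: 0 - 0 = 0. total_sold = 65
  Event 11 (adjust -1): 0 + -1 = 0 (clamped to 0)
Final: stock = 0, total_sold = 65

First zero at event 1.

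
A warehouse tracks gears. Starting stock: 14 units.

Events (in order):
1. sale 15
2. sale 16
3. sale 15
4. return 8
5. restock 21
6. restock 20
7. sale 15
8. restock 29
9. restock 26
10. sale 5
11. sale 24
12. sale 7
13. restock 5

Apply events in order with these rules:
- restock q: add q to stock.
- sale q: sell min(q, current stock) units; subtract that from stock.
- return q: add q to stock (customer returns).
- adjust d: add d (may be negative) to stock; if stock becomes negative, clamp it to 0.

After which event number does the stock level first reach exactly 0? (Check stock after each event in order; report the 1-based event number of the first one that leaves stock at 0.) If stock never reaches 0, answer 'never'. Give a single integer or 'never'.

Processing events:
Start: stock = 14
  Event 1 (sale 15): sell min(15,14)=14. stock: 14 - 14 = 0. total_sold = 14
  Event 2 (sale 16): sell min(16,0)=0. stock: 0 - 0 = 0. total_sold = 14
  Event 3 (sale 15): sell min(15,0)=0. stock: 0 - 0 = 0. total_sold = 14
  Event 4 (return 8): 0 + 8 = 8
  Event 5 (restock 21): 8 + 21 = 29
  Event 6 (restock 20): 29 + 20 = 49
  Event 7 (sale 15): sell min(15,49)=15. stock: 49 - 15 = 34. total_sold = 29
  Event 8 (restock 29): 34 + 29 = 63
  Event 9 (restock 26): 63 + 26 = 89
  Event 10 (sale 5): sell min(5,89)=5. stock: 89 - 5 = 84. total_sold = 34
  Event 11 (sale 24): sell min(24,84)=24. stock: 84 - 24 = 60. total_sold = 58
  Event 12 (sale 7): sell min(7,60)=7. stock: 60 - 7 = 53. total_sold = 65
  Event 13 (restock 5): 53 + 5 = 58
Final: stock = 58, total_sold = 65

First zero at event 1.

Answer: 1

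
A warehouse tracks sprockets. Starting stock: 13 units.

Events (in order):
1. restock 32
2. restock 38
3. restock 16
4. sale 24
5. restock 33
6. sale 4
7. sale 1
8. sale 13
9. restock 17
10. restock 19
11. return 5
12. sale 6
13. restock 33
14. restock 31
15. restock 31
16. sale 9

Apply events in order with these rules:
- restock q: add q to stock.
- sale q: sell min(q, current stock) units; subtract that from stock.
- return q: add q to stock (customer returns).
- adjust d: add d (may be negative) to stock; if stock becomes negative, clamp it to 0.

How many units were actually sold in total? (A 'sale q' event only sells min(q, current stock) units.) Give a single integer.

Processing events:
Start: stock = 13
  Event 1 (restock 32): 13 + 32 = 45
  Event 2 (restock 38): 45 + 38 = 83
  Event 3 (restock 16): 83 + 16 = 99
  Event 4 (sale 24): sell min(24,99)=24. stock: 99 - 24 = 75. total_sold = 24
  Event 5 (restock 33): 75 + 33 = 108
  Event 6 (sale 4): sell min(4,108)=4. stock: 108 - 4 = 104. total_sold = 28
  Event 7 (sale 1): sell min(1,104)=1. stock: 104 - 1 = 103. total_sold = 29
  Event 8 (sale 13): sell min(13,103)=13. stock: 103 - 13 = 90. total_sold = 42
  Event 9 (restock 17): 90 + 17 = 107
  Event 10 (restock 19): 107 + 19 = 126
  Event 11 (return 5): 126 + 5 = 131
  Event 12 (sale 6): sell min(6,131)=6. stock: 131 - 6 = 125. total_sold = 48
  Event 13 (restock 33): 125 + 33 = 158
  Event 14 (restock 31): 158 + 31 = 189
  Event 15 (restock 31): 189 + 31 = 220
  Event 16 (sale 9): sell min(9,220)=9. stock: 220 - 9 = 211. total_sold = 57
Final: stock = 211, total_sold = 57

Answer: 57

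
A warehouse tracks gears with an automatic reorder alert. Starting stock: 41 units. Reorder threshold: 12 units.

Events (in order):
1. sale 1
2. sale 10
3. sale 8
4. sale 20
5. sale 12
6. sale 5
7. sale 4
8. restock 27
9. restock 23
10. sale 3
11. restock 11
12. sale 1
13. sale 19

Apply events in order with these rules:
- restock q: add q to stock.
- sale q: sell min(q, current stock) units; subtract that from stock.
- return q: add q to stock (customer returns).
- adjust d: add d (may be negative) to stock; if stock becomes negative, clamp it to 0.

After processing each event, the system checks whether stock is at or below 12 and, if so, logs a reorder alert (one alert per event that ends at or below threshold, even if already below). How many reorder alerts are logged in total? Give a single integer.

Processing events:
Start: stock = 41
  Event 1 (sale 1): sell min(1,41)=1. stock: 41 - 1 = 40. total_sold = 1
  Event 2 (sale 10): sell min(10,40)=10. stock: 40 - 10 = 30. total_sold = 11
  Event 3 (sale 8): sell min(8,30)=8. stock: 30 - 8 = 22. total_sold = 19
  Event 4 (sale 20): sell min(20,22)=20. stock: 22 - 20 = 2. total_sold = 39
  Event 5 (sale 12): sell min(12,2)=2. stock: 2 - 2 = 0. total_sold = 41
  Event 6 (sale 5): sell min(5,0)=0. stock: 0 - 0 = 0. total_sold = 41
  Event 7 (sale 4): sell min(4,0)=0. stock: 0 - 0 = 0. total_sold = 41
  Event 8 (restock 27): 0 + 27 = 27
  Event 9 (restock 23): 27 + 23 = 50
  Event 10 (sale 3): sell min(3,50)=3. stock: 50 - 3 = 47. total_sold = 44
  Event 11 (restock 11): 47 + 11 = 58
  Event 12 (sale 1): sell min(1,58)=1. stock: 58 - 1 = 57. total_sold = 45
  Event 13 (sale 19): sell min(19,57)=19. stock: 57 - 19 = 38. total_sold = 64
Final: stock = 38, total_sold = 64

Checking against threshold 12:
  After event 1: stock=40 > 12
  After event 2: stock=30 > 12
  After event 3: stock=22 > 12
  After event 4: stock=2 <= 12 -> ALERT
  After event 5: stock=0 <= 12 -> ALERT
  After event 6: stock=0 <= 12 -> ALERT
  After event 7: stock=0 <= 12 -> ALERT
  After event 8: stock=27 > 12
  After event 9: stock=50 > 12
  After event 10: stock=47 > 12
  After event 11: stock=58 > 12
  After event 12: stock=57 > 12
  After event 13: stock=38 > 12
Alert events: [4, 5, 6, 7]. Count = 4

Answer: 4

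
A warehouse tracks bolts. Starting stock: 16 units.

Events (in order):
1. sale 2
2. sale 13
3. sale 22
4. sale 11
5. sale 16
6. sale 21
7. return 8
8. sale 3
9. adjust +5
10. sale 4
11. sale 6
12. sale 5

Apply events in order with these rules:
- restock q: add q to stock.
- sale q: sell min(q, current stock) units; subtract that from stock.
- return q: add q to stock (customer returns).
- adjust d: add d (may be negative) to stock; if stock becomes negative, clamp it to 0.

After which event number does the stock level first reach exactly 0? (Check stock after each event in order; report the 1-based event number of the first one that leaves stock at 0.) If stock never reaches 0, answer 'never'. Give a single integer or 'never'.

Processing events:
Start: stock = 16
  Event 1 (sale 2): sell min(2,16)=2. stock: 16 - 2 = 14. total_sold = 2
  Event 2 (sale 13): sell min(13,14)=13. stock: 14 - 13 = 1. total_sold = 15
  Event 3 (sale 22): sell min(22,1)=1. stock: 1 - 1 = 0. total_sold = 16
  Event 4 (sale 11): sell min(11,0)=0. stock: 0 - 0 = 0. total_sold = 16
  Event 5 (sale 16): sell min(16,0)=0. stock: 0 - 0 = 0. total_sold = 16
  Event 6 (sale 21): sell min(21,0)=0. stock: 0 - 0 = 0. total_sold = 16
  Event 7 (return 8): 0 + 8 = 8
  Event 8 (sale 3): sell min(3,8)=3. stock: 8 - 3 = 5. total_sold = 19
  Event 9 (adjust +5): 5 + 5 = 10
  Event 10 (sale 4): sell min(4,10)=4. stock: 10 - 4 = 6. total_sold = 23
  Event 11 (sale 6): sell min(6,6)=6. stock: 6 - 6 = 0. total_sold = 29
  Event 12 (sale 5): sell min(5,0)=0. stock: 0 - 0 = 0. total_sold = 29
Final: stock = 0, total_sold = 29

First zero at event 3.

Answer: 3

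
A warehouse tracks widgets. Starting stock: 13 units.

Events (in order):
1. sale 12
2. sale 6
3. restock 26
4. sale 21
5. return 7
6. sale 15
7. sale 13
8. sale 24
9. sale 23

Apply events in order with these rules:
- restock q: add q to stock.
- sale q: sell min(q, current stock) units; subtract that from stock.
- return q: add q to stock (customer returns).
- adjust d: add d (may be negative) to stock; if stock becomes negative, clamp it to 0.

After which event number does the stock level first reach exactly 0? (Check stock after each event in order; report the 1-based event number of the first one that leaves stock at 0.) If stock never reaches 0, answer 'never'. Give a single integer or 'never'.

Answer: 2

Derivation:
Processing events:
Start: stock = 13
  Event 1 (sale 12): sell min(12,13)=12. stock: 13 - 12 = 1. total_sold = 12
  Event 2 (sale 6): sell min(6,1)=1. stock: 1 - 1 = 0. total_sold = 13
  Event 3 (restock 26): 0 + 26 = 26
  Event 4 (sale 21): sell min(21,26)=21. stock: 26 - 21 = 5. total_sold = 34
  Event 5 (return 7): 5 + 7 = 12
  Event 6 (sale 15): sell min(15,12)=12. stock: 12 - 12 = 0. total_sold = 46
  Event 7 (sale 13): sell min(13,0)=0. stock: 0 - 0 = 0. total_sold = 46
  Event 8 (sale 24): sell min(24,0)=0. stock: 0 - 0 = 0. total_sold = 46
  Event 9 (sale 23): sell min(23,0)=0. stock: 0 - 0 = 0. total_sold = 46
Final: stock = 0, total_sold = 46

First zero at event 2.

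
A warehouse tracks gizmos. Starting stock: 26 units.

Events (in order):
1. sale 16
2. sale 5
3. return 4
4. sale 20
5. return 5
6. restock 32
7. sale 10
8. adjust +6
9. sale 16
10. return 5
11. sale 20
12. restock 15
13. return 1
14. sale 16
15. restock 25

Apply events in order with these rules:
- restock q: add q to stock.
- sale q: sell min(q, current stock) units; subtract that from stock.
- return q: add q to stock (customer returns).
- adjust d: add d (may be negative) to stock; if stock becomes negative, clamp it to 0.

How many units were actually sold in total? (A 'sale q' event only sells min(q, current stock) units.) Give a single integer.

Answer: 92

Derivation:
Processing events:
Start: stock = 26
  Event 1 (sale 16): sell min(16,26)=16. stock: 26 - 16 = 10. total_sold = 16
  Event 2 (sale 5): sell min(5,10)=5. stock: 10 - 5 = 5. total_sold = 21
  Event 3 (return 4): 5 + 4 = 9
  Event 4 (sale 20): sell min(20,9)=9. stock: 9 - 9 = 0. total_sold = 30
  Event 5 (return 5): 0 + 5 = 5
  Event 6 (restock 32): 5 + 32 = 37
  Event 7 (sale 10): sell min(10,37)=10. stock: 37 - 10 = 27. total_sold = 40
  Event 8 (adjust +6): 27 + 6 = 33
  Event 9 (sale 16): sell min(16,33)=16. stock: 33 - 16 = 17. total_sold = 56
  Event 10 (return 5): 17 + 5 = 22
  Event 11 (sale 20): sell min(20,22)=20. stock: 22 - 20 = 2. total_sold = 76
  Event 12 (restock 15): 2 + 15 = 17
  Event 13 (return 1): 17 + 1 = 18
  Event 14 (sale 16): sell min(16,18)=16. stock: 18 - 16 = 2. total_sold = 92
  Event 15 (restock 25): 2 + 25 = 27
Final: stock = 27, total_sold = 92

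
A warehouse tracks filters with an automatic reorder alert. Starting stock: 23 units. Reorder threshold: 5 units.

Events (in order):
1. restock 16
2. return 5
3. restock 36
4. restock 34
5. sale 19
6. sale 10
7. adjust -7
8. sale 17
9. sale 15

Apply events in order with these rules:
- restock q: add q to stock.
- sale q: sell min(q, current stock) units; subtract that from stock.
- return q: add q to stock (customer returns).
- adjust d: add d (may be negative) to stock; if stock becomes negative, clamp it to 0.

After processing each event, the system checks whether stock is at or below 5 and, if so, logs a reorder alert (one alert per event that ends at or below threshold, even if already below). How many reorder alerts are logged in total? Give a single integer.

Answer: 0

Derivation:
Processing events:
Start: stock = 23
  Event 1 (restock 16): 23 + 16 = 39
  Event 2 (return 5): 39 + 5 = 44
  Event 3 (restock 36): 44 + 36 = 80
  Event 4 (restock 34): 80 + 34 = 114
  Event 5 (sale 19): sell min(19,114)=19. stock: 114 - 19 = 95. total_sold = 19
  Event 6 (sale 10): sell min(10,95)=10. stock: 95 - 10 = 85. total_sold = 29
  Event 7 (adjust -7): 85 + -7 = 78
  Event 8 (sale 17): sell min(17,78)=17. stock: 78 - 17 = 61. total_sold = 46
  Event 9 (sale 15): sell min(15,61)=15. stock: 61 - 15 = 46. total_sold = 61
Final: stock = 46, total_sold = 61

Checking against threshold 5:
  After event 1: stock=39 > 5
  After event 2: stock=44 > 5
  After event 3: stock=80 > 5
  After event 4: stock=114 > 5
  After event 5: stock=95 > 5
  After event 6: stock=85 > 5
  After event 7: stock=78 > 5
  After event 8: stock=61 > 5
  After event 9: stock=46 > 5
Alert events: []. Count = 0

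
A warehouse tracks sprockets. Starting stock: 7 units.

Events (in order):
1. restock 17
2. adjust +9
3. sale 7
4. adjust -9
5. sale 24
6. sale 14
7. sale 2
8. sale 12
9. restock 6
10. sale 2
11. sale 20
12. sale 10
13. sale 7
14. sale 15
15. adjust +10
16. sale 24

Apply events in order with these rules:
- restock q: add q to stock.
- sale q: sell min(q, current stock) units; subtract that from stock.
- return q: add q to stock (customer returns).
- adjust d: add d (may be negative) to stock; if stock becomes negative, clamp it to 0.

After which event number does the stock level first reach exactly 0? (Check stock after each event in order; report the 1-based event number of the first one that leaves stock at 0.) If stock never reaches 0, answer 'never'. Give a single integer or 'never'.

Answer: 5

Derivation:
Processing events:
Start: stock = 7
  Event 1 (restock 17): 7 + 17 = 24
  Event 2 (adjust +9): 24 + 9 = 33
  Event 3 (sale 7): sell min(7,33)=7. stock: 33 - 7 = 26. total_sold = 7
  Event 4 (adjust -9): 26 + -9 = 17
  Event 5 (sale 24): sell min(24,17)=17. stock: 17 - 17 = 0. total_sold = 24
  Event 6 (sale 14): sell min(14,0)=0. stock: 0 - 0 = 0. total_sold = 24
  Event 7 (sale 2): sell min(2,0)=0. stock: 0 - 0 = 0. total_sold = 24
  Event 8 (sale 12): sell min(12,0)=0. stock: 0 - 0 = 0. total_sold = 24
  Event 9 (restock 6): 0 + 6 = 6
  Event 10 (sale 2): sell min(2,6)=2. stock: 6 - 2 = 4. total_sold = 26
  Event 11 (sale 20): sell min(20,4)=4. stock: 4 - 4 = 0. total_sold = 30
  Event 12 (sale 10): sell min(10,0)=0. stock: 0 - 0 = 0. total_sold = 30
  Event 13 (sale 7): sell min(7,0)=0. stock: 0 - 0 = 0. total_sold = 30
  Event 14 (sale 15): sell min(15,0)=0. stock: 0 - 0 = 0. total_sold = 30
  Event 15 (adjust +10): 0 + 10 = 10
  Event 16 (sale 24): sell min(24,10)=10. stock: 10 - 10 = 0. total_sold = 40
Final: stock = 0, total_sold = 40

First zero at event 5.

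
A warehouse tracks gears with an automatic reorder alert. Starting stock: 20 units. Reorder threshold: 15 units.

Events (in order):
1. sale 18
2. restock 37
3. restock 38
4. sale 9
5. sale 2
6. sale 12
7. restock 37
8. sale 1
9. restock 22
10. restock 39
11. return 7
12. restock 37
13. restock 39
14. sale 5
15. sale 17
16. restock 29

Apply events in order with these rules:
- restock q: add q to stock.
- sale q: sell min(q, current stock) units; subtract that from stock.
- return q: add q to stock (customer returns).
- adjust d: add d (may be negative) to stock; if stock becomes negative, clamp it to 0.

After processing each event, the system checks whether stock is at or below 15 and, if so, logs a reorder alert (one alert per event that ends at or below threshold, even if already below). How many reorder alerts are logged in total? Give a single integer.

Processing events:
Start: stock = 20
  Event 1 (sale 18): sell min(18,20)=18. stock: 20 - 18 = 2. total_sold = 18
  Event 2 (restock 37): 2 + 37 = 39
  Event 3 (restock 38): 39 + 38 = 77
  Event 4 (sale 9): sell min(9,77)=9. stock: 77 - 9 = 68. total_sold = 27
  Event 5 (sale 2): sell min(2,68)=2. stock: 68 - 2 = 66. total_sold = 29
  Event 6 (sale 12): sell min(12,66)=12. stock: 66 - 12 = 54. total_sold = 41
  Event 7 (restock 37): 54 + 37 = 91
  Event 8 (sale 1): sell min(1,91)=1. stock: 91 - 1 = 90. total_sold = 42
  Event 9 (restock 22): 90 + 22 = 112
  Event 10 (restock 39): 112 + 39 = 151
  Event 11 (return 7): 151 + 7 = 158
  Event 12 (restock 37): 158 + 37 = 195
  Event 13 (restock 39): 195 + 39 = 234
  Event 14 (sale 5): sell min(5,234)=5. stock: 234 - 5 = 229. total_sold = 47
  Event 15 (sale 17): sell min(17,229)=17. stock: 229 - 17 = 212. total_sold = 64
  Event 16 (restock 29): 212 + 29 = 241
Final: stock = 241, total_sold = 64

Checking against threshold 15:
  After event 1: stock=2 <= 15 -> ALERT
  After event 2: stock=39 > 15
  After event 3: stock=77 > 15
  After event 4: stock=68 > 15
  After event 5: stock=66 > 15
  After event 6: stock=54 > 15
  After event 7: stock=91 > 15
  After event 8: stock=90 > 15
  After event 9: stock=112 > 15
  After event 10: stock=151 > 15
  After event 11: stock=158 > 15
  After event 12: stock=195 > 15
  After event 13: stock=234 > 15
  After event 14: stock=229 > 15
  After event 15: stock=212 > 15
  After event 16: stock=241 > 15
Alert events: [1]. Count = 1

Answer: 1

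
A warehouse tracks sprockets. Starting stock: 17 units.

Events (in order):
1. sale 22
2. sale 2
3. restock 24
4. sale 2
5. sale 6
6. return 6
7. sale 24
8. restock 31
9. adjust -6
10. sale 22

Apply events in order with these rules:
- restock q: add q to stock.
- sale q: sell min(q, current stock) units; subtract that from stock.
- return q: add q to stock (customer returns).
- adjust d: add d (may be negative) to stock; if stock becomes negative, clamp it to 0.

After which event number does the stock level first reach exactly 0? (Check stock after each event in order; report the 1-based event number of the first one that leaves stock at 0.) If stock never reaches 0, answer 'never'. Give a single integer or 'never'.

Answer: 1

Derivation:
Processing events:
Start: stock = 17
  Event 1 (sale 22): sell min(22,17)=17. stock: 17 - 17 = 0. total_sold = 17
  Event 2 (sale 2): sell min(2,0)=0. stock: 0 - 0 = 0. total_sold = 17
  Event 3 (restock 24): 0 + 24 = 24
  Event 4 (sale 2): sell min(2,24)=2. stock: 24 - 2 = 22. total_sold = 19
  Event 5 (sale 6): sell min(6,22)=6. stock: 22 - 6 = 16. total_sold = 25
  Event 6 (return 6): 16 + 6 = 22
  Event 7 (sale 24): sell min(24,22)=22. stock: 22 - 22 = 0. total_sold = 47
  Event 8 (restock 31): 0 + 31 = 31
  Event 9 (adjust -6): 31 + -6 = 25
  Event 10 (sale 22): sell min(22,25)=22. stock: 25 - 22 = 3. total_sold = 69
Final: stock = 3, total_sold = 69

First zero at event 1.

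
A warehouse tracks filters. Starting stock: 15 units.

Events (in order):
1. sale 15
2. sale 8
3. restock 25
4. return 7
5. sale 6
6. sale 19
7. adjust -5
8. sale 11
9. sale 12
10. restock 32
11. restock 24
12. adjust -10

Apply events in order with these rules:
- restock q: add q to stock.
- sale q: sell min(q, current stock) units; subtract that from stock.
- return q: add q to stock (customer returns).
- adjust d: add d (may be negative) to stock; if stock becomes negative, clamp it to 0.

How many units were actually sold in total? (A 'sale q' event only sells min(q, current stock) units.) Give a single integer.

Processing events:
Start: stock = 15
  Event 1 (sale 15): sell min(15,15)=15. stock: 15 - 15 = 0. total_sold = 15
  Event 2 (sale 8): sell min(8,0)=0. stock: 0 - 0 = 0. total_sold = 15
  Event 3 (restock 25): 0 + 25 = 25
  Event 4 (return 7): 25 + 7 = 32
  Event 5 (sale 6): sell min(6,32)=6. stock: 32 - 6 = 26. total_sold = 21
  Event 6 (sale 19): sell min(19,26)=19. stock: 26 - 19 = 7. total_sold = 40
  Event 7 (adjust -5): 7 + -5 = 2
  Event 8 (sale 11): sell min(11,2)=2. stock: 2 - 2 = 0. total_sold = 42
  Event 9 (sale 12): sell min(12,0)=0. stock: 0 - 0 = 0. total_sold = 42
  Event 10 (restock 32): 0 + 32 = 32
  Event 11 (restock 24): 32 + 24 = 56
  Event 12 (adjust -10): 56 + -10 = 46
Final: stock = 46, total_sold = 42

Answer: 42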